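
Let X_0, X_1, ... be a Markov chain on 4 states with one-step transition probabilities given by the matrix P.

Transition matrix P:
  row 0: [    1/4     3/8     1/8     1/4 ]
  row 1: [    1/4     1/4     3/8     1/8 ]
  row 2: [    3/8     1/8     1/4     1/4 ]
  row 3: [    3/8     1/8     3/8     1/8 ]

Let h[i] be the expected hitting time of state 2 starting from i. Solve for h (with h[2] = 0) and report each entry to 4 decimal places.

First-step conditioning: h[2] = 0; for i ≠ 2, h[i] = 1 + Σ_k P[i][k]·h[k].
  h[0] = 1 + 1/4·h[0] + 3/8·h[1] + 1/4·h[3]
  h[1] = 1 + 1/4·h[0] + 1/4·h[1] + 1/8·h[3]
  h[3] = 1 + 3/8·h[0] + 1/8·h[1] + 1/8·h[3]
Solving the 3×3 linear system over states ≠ 2 gives exactly h = [632/155, 504/155, 0, 104/31] (h[2] = 0 is the target).

h = [4.0774, 3.2516, 0.0000, 3.3548]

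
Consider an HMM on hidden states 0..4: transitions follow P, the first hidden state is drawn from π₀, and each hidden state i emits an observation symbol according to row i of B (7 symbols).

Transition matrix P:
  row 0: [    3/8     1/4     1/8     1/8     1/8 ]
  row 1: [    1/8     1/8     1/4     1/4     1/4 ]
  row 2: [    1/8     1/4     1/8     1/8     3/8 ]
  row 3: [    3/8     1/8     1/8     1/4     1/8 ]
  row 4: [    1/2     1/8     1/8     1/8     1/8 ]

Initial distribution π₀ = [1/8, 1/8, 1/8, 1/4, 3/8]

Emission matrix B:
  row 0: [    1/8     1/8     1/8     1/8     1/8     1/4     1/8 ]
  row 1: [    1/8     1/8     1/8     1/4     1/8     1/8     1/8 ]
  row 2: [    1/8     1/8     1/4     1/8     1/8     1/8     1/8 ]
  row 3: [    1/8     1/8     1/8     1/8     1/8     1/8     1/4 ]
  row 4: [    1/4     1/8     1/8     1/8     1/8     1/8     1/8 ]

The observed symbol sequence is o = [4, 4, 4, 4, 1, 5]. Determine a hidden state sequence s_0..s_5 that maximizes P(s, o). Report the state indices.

t=0: δ = [1.562e-02, 1.562e-02, 1.562e-02, 3.125e-02, 4.688e-02]  (obs o_0=4)
t=1: δ = [2.930e-03, 7.324e-04, 7.324e-04, 9.766e-04, 7.324e-04]  ψ = [4, 4, 4, 3, 2]  (obs o_1=4)
t=2: δ = [1.373e-04, 9.155e-05, 4.578e-05, 4.578e-05, 4.578e-05]  ψ = [0, 0, 0, 0, 0]  (obs o_2=4)
t=3: δ = [6.437e-06, 4.292e-06, 2.861e-06, 2.861e-06, 2.861e-06]  ψ = [0, 0, 1, 1, 1]  (obs o_3=4)
t=4: δ = [3.017e-07, 2.012e-07, 1.341e-07, 1.341e-07, 1.341e-07]  ψ = [0, 0, 1, 1, 1]  (obs o_4=1)
t=5: δ = [2.829e-08, 9.430e-09, 6.286e-09, 6.286e-09, 6.286e-09]  ψ = [0, 0, 1, 1, 1]  (obs o_5=5)
backtrack: best end state = 0; path = [4, 0, 0, 0, 0, 0]

path = [4, 0, 0, 0, 0, 0]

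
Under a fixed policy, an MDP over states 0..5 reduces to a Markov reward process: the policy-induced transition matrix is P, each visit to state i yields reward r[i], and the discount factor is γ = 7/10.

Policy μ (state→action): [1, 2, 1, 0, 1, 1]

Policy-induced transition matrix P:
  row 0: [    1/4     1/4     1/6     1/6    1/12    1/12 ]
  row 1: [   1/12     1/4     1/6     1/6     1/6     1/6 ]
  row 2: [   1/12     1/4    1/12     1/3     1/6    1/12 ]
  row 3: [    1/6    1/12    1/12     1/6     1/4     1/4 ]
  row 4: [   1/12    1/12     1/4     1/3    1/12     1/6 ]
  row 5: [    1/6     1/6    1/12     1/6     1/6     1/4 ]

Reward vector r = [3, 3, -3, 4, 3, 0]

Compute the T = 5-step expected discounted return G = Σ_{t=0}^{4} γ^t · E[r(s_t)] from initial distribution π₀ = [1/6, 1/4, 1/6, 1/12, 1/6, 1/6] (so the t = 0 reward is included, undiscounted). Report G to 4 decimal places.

G = 4.9024

t=0: π = [0.1667, 0.2500, 0.1667, 0.0833, 0.1667, 0.1667], E[r] = 1.5833, γ^t·E[r] = 1.583333, running G = 1.583333
t=1: π = [0.1319, 0.1944, 0.1458, 0.2222, 0.1458, 0.1597], E[r] = 1.8681, γ^t·E[r] = 1.307639, running G = 2.890972
t=2: π = [0.1372, 0.1753, 0.1348, 0.2153, 0.1620, 0.1753], E[r] = 1.8802, γ^t·E[r] = 0.921302, running G = 3.812274
t=3: π = [0.1387, 0.1725, 0.1364, 0.2161, 0.1597, 0.1766], E[r] = 1.8682, γ^t·E[r] = 0.640793, running G = 4.453067
t=4: π = [0.1392, 0.1727, 0.1359, 0.2160, 0.1598, 0.1765], E[r] = 1.8713, γ^t·E[r] = 0.449304, running G = 4.902371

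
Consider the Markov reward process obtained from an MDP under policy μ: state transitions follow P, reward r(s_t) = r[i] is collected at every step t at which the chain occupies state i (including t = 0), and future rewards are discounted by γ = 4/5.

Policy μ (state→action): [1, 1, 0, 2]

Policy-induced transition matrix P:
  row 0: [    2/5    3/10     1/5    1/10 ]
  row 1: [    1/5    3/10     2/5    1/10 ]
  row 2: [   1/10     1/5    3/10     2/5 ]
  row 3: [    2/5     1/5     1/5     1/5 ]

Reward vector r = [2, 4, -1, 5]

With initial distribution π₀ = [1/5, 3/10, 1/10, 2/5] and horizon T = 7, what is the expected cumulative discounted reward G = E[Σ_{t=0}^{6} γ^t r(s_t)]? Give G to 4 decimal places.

t=0: π = [0.2000, 0.3000, 0.1000, 0.4000], E[r] = 3.5000, γ^t·E[r] = 3.500000, running G = 3.500000
t=1: π = [0.3100, 0.2500, 0.2700, 0.1700], E[r] = 2.2000, γ^t·E[r] = 1.760000, running G = 5.260000
t=2: π = [0.2690, 0.2560, 0.2770, 0.1980], E[r] = 2.2750, γ^t·E[r] = 1.456000, running G = 6.716000
t=3: π = [0.2657, 0.2525, 0.2789, 0.2029], E[r] = 2.2770, γ^t·E[r] = 1.165824, running G = 7.881824
t=4: π = [0.2658, 0.2518, 0.2784, 0.2040], E[r] = 2.2804, γ^t·E[r] = 0.934031, running G = 8.815855
t=5: π = [0.2661, 0.2518, 0.2782, 0.2039], E[r] = 2.2807, γ^t·E[r] = 0.747327, running G = 9.563182
t=6: π = [0.2662, 0.2518, 0.2782, 0.2039], E[r] = 2.2806, γ^t·E[r] = 0.597849, running G = 10.161031

G = 10.1610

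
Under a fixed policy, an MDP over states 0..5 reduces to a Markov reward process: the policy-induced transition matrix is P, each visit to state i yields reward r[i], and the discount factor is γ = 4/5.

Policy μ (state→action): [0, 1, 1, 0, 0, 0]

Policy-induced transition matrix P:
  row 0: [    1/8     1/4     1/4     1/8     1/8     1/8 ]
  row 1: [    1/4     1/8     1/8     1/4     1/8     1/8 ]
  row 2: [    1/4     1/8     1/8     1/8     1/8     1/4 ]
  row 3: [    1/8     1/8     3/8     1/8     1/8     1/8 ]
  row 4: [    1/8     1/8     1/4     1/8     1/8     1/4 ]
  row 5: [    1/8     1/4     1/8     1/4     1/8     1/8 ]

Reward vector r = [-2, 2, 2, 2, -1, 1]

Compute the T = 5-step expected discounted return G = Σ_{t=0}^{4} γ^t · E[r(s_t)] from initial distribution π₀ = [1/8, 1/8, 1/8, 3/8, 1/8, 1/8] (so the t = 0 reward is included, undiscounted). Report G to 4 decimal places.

G = 2.8698

t=0: π = [0.1250, 0.1250, 0.1250, 0.3750, 0.1250, 0.1250], E[r] = 1.0000, γ^t·E[r] = 1.000000, running G = 1.000000
t=1: π = [0.1563, 0.1563, 0.2500, 0.1563, 0.1250, 0.1563], E[r] = 0.8438, γ^t·E[r] = 0.675000, running G = 1.675000
t=2: π = [0.1758, 0.1641, 0.1992, 0.1641, 0.1250, 0.1719], E[r] = 0.7500, γ^t·E[r] = 0.480000, running G = 2.155000
t=3: π = [0.1704, 0.1685, 0.2036, 0.1670, 0.1250, 0.1655], E[r] = 0.7778, γ^t·E[r] = 0.398250, running G = 2.553250
t=4: π = [0.1715, 0.1670, 0.2037, 0.1667, 0.1250, 0.1661], E[r] = 0.7729, γ^t·E[r] = 0.316575, running G = 2.869825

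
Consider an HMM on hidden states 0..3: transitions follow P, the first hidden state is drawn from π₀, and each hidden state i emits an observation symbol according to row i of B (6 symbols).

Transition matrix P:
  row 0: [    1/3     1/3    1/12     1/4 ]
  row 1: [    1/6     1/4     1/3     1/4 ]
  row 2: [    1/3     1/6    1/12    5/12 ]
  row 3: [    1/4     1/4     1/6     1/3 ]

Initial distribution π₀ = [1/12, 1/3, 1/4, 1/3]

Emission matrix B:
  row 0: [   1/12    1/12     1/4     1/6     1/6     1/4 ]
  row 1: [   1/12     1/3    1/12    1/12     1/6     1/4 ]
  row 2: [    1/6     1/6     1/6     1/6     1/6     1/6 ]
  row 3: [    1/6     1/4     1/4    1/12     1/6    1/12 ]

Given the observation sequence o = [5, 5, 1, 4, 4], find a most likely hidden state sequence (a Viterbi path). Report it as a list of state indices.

t=0: δ = [2.083e-02, 8.333e-02, 4.167e-02, 2.778e-02]  (obs o_0=5)
t=1: δ = [3.472e-03, 5.208e-03, 4.630e-03, 1.736e-03]  ψ = [1, 1, 1, 1]  (obs o_1=5)
t=2: δ = [1.286e-04, 4.340e-04, 2.894e-04, 4.823e-04]  ψ = [2, 1, 1, 2]  (obs o_2=1)
t=3: δ = [2.009e-05, 2.009e-05, 2.411e-05, 2.679e-05]  ψ = [3, 3, 1, 3]  (obs o_3=4)
t=4: δ = [1.340e-06, 1.116e-06, 1.116e-06, 1.674e-06]  ψ = [2, 0, 1, 2]  (obs o_4=4)
backtrack: best end state = 3; path = [1, 1, 1, 2, 3]

path = [1, 1, 1, 2, 3]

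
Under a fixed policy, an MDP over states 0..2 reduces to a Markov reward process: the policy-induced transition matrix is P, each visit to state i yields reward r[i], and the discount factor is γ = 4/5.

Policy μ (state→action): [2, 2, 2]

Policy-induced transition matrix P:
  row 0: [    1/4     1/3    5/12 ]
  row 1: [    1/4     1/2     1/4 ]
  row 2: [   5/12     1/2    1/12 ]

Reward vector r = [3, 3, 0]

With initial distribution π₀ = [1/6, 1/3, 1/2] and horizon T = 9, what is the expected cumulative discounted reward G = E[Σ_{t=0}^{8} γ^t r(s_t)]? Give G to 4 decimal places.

G = 9.0501

t=0: π = [0.1667, 0.3333, 0.5000], E[r] = 1.5000, γ^t·E[r] = 1.500000, running G = 1.500000
t=1: π = [0.3333, 0.4722, 0.1944], E[r] = 2.4167, γ^t·E[r] = 1.933333, running G = 3.433333
t=2: π = [0.2824, 0.4444, 0.2731], E[r] = 2.1806, γ^t·E[r] = 1.395556, running G = 4.828889
t=3: π = [0.2955, 0.4529, 0.2515], E[r] = 2.2454, γ^t·E[r] = 1.149630, running G = 5.978519
t=4: π = [0.2919, 0.4507, 0.2573], E[r] = 2.2280, γ^t·E[r] = 0.912593, running G = 6.891111
t=5: π = [0.2929, 0.4513, 0.2558], E[r] = 2.2327, γ^t·E[r] = 0.731612, running G = 7.622723
t=6: π = [0.2926, 0.4512, 0.2562], E[r] = 2.2314, γ^t·E[r] = 0.584958, running G = 8.207682
t=7: π = [0.2927, 0.4512, 0.2561], E[r] = 2.2318, γ^t·E[r] = 0.468038, running G = 8.675720
t=8: π = [0.2927, 0.4512, 0.2561], E[r] = 2.2317, γ^t·E[r] = 0.374415, running G = 9.050135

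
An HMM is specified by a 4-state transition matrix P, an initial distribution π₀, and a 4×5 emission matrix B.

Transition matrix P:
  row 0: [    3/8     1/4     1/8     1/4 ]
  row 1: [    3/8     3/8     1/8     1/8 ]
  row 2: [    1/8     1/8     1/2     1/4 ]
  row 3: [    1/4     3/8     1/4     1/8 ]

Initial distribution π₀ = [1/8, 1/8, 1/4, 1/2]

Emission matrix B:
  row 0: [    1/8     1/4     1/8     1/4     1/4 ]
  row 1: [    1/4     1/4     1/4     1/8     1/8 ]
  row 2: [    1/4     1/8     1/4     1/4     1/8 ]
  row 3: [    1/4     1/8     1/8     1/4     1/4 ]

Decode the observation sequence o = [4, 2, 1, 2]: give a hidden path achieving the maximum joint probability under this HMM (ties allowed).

t=0: δ = [3.125e-02, 1.562e-02, 3.125e-02, 1.250e-01]  (obs o_0=4)
t=1: δ = [3.906e-03, 1.172e-02, 7.812e-03, 1.953e-03]  ψ = [3, 3, 3, 3]  (obs o_1=2)
t=2: δ = [1.099e-03, 1.099e-03, 4.883e-04, 2.441e-04]  ψ = [1, 1, 2, 2]  (obs o_2=1)
t=3: δ = [5.150e-05, 1.030e-04, 6.104e-05, 3.433e-05]  ψ = [0, 1, 2, 0]  (obs o_3=2)
backtrack: best end state = 1; path = [3, 1, 1, 1]

path = [3, 1, 1, 1]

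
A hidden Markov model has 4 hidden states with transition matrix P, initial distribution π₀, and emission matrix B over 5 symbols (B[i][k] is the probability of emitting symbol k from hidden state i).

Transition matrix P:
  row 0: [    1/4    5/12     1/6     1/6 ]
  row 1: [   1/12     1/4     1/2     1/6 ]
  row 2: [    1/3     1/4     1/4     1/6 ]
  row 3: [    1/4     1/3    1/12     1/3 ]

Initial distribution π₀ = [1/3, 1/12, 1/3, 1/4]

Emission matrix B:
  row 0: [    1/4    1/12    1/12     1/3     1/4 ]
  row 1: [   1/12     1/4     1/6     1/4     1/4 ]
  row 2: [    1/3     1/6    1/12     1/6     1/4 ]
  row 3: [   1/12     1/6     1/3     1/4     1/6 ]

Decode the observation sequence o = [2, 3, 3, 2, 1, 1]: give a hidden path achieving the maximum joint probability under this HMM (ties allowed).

path = [3, 3, 3, 3, 1, 2]

t=0: δ = [2.778e-02, 1.389e-02, 2.778e-02, 8.333e-02]  (obs o_0=2)
t=1: δ = [6.944e-03, 6.944e-03, 1.157e-03, 6.944e-03]  ψ = [3, 3, 1, 3]  (obs o_1=3)
t=2: δ = [5.787e-04, 7.234e-04, 5.787e-04, 5.787e-04]  ψ = [0, 0, 1, 3]  (obs o_2=3)
t=3: δ = [1.608e-05, 4.019e-05, 3.014e-05, 6.430e-05]  ψ = [2, 0, 1, 3]  (obs o_3=2)
t=4: δ = [1.340e-06, 5.358e-06, 3.349e-06, 3.572e-06]  ψ = [3, 3, 1, 3]  (obs o_4=1)
t=5: δ = [9.303e-08, 3.349e-07, 4.465e-07, 1.985e-07]  ψ = [2, 1, 1, 3]  (obs o_5=1)
backtrack: best end state = 2; path = [3, 3, 3, 3, 1, 2]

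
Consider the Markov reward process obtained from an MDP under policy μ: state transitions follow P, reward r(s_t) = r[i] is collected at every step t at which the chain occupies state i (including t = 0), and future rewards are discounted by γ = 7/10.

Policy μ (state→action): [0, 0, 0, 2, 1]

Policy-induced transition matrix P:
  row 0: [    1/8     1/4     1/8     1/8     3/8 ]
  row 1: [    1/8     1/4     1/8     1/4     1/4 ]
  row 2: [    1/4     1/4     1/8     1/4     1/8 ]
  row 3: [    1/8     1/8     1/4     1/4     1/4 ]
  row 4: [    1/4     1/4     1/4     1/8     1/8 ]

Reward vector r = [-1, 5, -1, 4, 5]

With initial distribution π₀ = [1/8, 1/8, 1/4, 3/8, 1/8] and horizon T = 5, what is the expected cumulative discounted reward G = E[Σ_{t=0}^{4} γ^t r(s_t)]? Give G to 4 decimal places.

G = 7.0833

t=0: π = [0.1250, 0.1250, 0.2500, 0.3750, 0.1250], E[r] = 2.3750, γ^t·E[r] = 2.375000, running G = 2.375000
t=1: π = [0.1719, 0.2031, 0.1875, 0.2188, 0.2188], E[r] = 2.6250, γ^t·E[r] = 1.837500, running G = 4.212500
t=2: π = [0.1758, 0.2227, 0.1797, 0.2012, 0.2207], E[r] = 2.6660, γ^t·E[r] = 1.306348, running G = 5.518848
t=3: π = [0.1750, 0.2249, 0.1777, 0.2004, 0.2219], E[r] = 2.6829, γ^t·E[r] = 0.920221, running G = 6.439069
t=4: π = [0.1750, 0.2249, 0.1778, 0.2004, 0.2219], E[r] = 2.6831, γ^t·E[r] = 0.644214, running G = 7.083283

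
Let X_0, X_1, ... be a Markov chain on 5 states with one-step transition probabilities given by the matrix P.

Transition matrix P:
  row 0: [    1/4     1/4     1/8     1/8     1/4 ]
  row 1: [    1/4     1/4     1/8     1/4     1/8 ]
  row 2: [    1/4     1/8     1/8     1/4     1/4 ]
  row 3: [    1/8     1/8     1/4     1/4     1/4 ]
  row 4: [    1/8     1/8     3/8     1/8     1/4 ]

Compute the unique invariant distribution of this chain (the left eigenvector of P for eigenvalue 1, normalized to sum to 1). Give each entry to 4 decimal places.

Balance equations π_j = Σ_i π_i·P[i][j]:
  π_0 = 1/4·π_0 + 1/4·π_1 + 1/4·π_2 + 1/8·π_3 + 1/8·π_4
  π_1 = 1/4·π_0 + 1/4·π_1 + 1/8·π_2 + 1/8·π_3 + 1/8·π_4
  π_2 = 1/8·π_0 + 1/8·π_1 + 1/8·π_2 + 1/4·π_3 + 3/8·π_4
  π_3 = 1/8·π_0 + 1/4·π_1 + 1/4·π_2 + 1/4·π_3 + 1/8·π_4
  normalize: π_0 + π_1 + π_2 + π_3 + π_4 = 1
Solving the linear system gives exactly π = [99/503, 86/503, 104/503, 99/503, 115/503].

π = [0.1968, 0.1710, 0.2068, 0.1968, 0.2286]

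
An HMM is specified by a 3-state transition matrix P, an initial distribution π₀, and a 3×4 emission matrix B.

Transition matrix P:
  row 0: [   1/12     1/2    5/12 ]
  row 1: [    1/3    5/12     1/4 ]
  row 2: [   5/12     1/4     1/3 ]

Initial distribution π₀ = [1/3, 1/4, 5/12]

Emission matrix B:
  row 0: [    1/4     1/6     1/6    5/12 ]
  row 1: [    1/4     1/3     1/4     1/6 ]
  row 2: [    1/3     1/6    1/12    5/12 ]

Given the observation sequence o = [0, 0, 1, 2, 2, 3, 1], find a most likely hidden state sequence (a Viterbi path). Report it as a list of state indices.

path = [2, 0, 1, 1, 1, 0, 1]

t=0: δ = [8.333e-02, 6.250e-02, 1.389e-01]  (obs o_0=0)
t=1: δ = [1.447e-02, 1.042e-02, 1.543e-02]  ψ = [2, 0, 2]  (obs o_1=0)
t=2: δ = [1.072e-03, 2.411e-03, 1.005e-03]  ψ = [2, 0, 0]  (obs o_2=1)
t=3: δ = [1.340e-04, 2.512e-04, 5.023e-05]  ψ = [1, 1, 1]  (obs o_3=2)
t=4: δ = [1.395e-05, 2.616e-05, 5.233e-06]  ψ = [1, 1, 1]  (obs o_4=2)
t=5: δ = [3.634e-06, 1.817e-06, 2.725e-06]  ψ = [1, 1, 1]  (obs o_5=3)
t=6: δ = [1.893e-07, 6.056e-07, 2.524e-07]  ψ = [2, 0, 0]  (obs o_6=1)
backtrack: best end state = 1; path = [2, 0, 1, 1, 1, 0, 1]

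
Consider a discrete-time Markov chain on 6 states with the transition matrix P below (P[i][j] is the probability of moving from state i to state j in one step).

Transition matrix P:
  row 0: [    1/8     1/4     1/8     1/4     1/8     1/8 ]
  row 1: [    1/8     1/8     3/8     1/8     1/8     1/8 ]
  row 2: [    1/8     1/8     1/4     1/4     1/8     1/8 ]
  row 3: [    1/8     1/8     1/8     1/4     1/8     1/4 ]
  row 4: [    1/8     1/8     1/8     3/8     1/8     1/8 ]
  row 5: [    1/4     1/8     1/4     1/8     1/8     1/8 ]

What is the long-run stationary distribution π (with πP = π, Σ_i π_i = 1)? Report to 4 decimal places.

Balance equations π_j = Σ_i π_i·P[i][j]:
  π_0 = 1/8·π_0 + 1/8·π_1 + 1/8·π_2 + 1/8·π_3 + 1/8·π_4 + 1/4·π_5
  π_1 = 1/4·π_0 + 1/8·π_1 + 1/8·π_2 + 1/8·π_3 + 1/8·π_4 + 1/8·π_5
  π_2 = 1/8·π_0 + 3/8·π_1 + 1/4·π_2 + 1/8·π_3 + 1/8·π_4 + 1/4·π_5
  π_3 = 1/4·π_0 + 1/8·π_1 + 1/4·π_2 + 1/4·π_3 + 3/8·π_4 + 1/8·π_5
  π_4 = 1/8·π_0 + 1/8·π_1 + 1/8·π_2 + 1/8·π_3 + 1/8·π_4 + 1/8·π_5
  normalize: π_0 + π_1 + π_2 + π_3 + π_4 + π_5 = 1
Solving the linear system gives exactly π = [200/1387, 1587/11096, 1141/5548, 317/1387, 1/8, 213/1387].

π = [0.1442, 0.1430, 0.2057, 0.2286, 0.1250, 0.1536]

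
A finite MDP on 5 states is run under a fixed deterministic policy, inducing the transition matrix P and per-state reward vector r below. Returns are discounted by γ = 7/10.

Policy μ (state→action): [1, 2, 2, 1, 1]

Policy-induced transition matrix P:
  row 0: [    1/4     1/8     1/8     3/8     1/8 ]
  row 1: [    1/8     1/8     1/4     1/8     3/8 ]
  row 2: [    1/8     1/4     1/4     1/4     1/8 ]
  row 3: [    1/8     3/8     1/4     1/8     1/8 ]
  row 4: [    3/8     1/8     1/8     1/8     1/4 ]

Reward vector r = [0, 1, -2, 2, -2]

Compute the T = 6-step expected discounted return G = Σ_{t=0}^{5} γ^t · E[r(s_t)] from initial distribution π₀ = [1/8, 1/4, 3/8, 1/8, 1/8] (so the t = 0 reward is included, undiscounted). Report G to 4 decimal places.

t=0: π = [0.1250, 0.2500, 0.3750, 0.1250, 0.1250], E[r] = -0.5000, γ^t·E[r] = -0.500000, running G = -0.500000
t=1: π = [0.1719, 0.2031, 0.2188, 0.2031, 0.2031], E[r] = -0.2344, γ^t·E[r] = -0.164063, running G = -0.664063
t=2: π = [0.1973, 0.2031, 0.2031, 0.1953, 0.2012], E[r] = -0.2148, γ^t·E[r] = -0.105273, running G = -0.769336
t=3: π = [0.2000, 0.1992, 0.2002, 0.1997, 0.2009], E[r] = -0.2036, γ^t·E[r] = -0.069839, running G = -0.839175
t=4: π = [0.2002, 0.2000, 0.1999, 0.2000, 0.1999], E[r] = -0.1996, γ^t·E[r] = -0.047935, running G = -0.887110
t=5: π = [0.2000, 0.2000, 0.2000, 0.2000, 0.2000], E[r] = -0.1998, γ^t·E[r] = -0.033588, running G = -0.920698

G = -0.9207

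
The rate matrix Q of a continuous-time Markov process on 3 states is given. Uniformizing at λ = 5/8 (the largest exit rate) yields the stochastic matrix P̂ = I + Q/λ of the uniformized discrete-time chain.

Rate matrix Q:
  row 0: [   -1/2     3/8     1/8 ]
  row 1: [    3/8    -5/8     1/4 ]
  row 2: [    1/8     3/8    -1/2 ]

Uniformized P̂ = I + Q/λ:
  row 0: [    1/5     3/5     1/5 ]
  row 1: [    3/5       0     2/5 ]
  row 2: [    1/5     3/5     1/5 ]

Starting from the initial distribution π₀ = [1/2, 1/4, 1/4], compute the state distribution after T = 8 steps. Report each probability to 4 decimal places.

t=0: π = [0.5000, 0.2500, 0.2500]
t=1: π = [0.3000, 0.4500, 0.2500]
t=2: π = [0.3800, 0.3300, 0.2900]
t=3: π = [0.3320, 0.4020, 0.2660]
t=4: π = [0.3608, 0.3588, 0.2804]
t=5: π = [0.3435, 0.3847, 0.2718]
t=6: π = [0.3539, 0.3692, 0.2769]
t=7: π = [0.3477, 0.3785, 0.2738]
t=8: π = [0.3514, 0.3729, 0.2757]

π = [0.3514, 0.3729, 0.2757]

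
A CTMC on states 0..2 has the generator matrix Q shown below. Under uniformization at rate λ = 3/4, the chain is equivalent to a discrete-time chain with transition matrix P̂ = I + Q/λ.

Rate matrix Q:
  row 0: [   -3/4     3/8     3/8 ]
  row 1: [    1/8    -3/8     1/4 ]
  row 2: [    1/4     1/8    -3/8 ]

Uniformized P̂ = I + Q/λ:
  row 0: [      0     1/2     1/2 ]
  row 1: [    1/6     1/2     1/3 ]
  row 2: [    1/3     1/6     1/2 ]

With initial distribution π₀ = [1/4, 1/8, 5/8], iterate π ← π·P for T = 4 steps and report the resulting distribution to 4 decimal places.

π = [0.2060, 0.3522, 0.4417]

t=0: π = [0.2500, 0.1250, 0.6250]
t=1: π = [0.2292, 0.2917, 0.4792]
t=2: π = [0.2083, 0.3403, 0.4514]
t=3: π = [0.2072, 0.3495, 0.4433]
t=4: π = [0.2060, 0.3522, 0.4417]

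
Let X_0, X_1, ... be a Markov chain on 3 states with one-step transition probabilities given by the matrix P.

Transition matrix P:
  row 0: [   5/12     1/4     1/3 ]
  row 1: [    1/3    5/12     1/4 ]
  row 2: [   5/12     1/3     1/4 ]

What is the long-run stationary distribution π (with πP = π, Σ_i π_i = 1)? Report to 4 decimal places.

Balance equations π_j = Σ_i π_i·P[i][j]:
  π_0 = 5/12·π_0 + 1/3·π_1 + 5/12·π_2
  π_1 = 1/4·π_0 + 5/12·π_1 + 1/3·π_2
  normalize: π_0 + π_1 + π_2 = 1
Solving the linear system gives exactly π = [51/131, 43/131, 37/131].

π = [0.3893, 0.3282, 0.2824]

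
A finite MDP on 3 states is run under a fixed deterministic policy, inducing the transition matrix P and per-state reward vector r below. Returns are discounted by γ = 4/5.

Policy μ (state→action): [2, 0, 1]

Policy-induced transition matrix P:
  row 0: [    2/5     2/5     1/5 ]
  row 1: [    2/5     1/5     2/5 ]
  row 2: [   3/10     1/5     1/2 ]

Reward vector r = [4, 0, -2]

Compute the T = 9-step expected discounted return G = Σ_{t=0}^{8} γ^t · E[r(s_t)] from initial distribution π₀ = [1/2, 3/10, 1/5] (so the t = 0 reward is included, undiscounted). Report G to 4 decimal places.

t=0: π = [0.5000, 0.3000, 0.2000], E[r] = 1.6000, γ^t·E[r] = 1.600000, running G = 1.600000
t=1: π = [0.3800, 0.3000, 0.3200], E[r] = 0.8800, γ^t·E[r] = 0.704000, running G = 2.304000
t=2: π = [0.3680, 0.2760, 0.3560], E[r] = 0.7600, γ^t·E[r] = 0.486400, running G = 2.790400
t=3: π = [0.3644, 0.2736, 0.3620], E[r] = 0.7336, γ^t·E[r] = 0.375603, running G = 3.166003
t=4: π = [0.3638, 0.2729, 0.3633], E[r] = 0.7286, γ^t·E[r] = 0.298418, running G = 3.464421
t=5: π = [0.3637, 0.2728, 0.3636], E[r] = 0.7275, γ^t·E[r] = 0.238396, running G = 3.702818
t=6: π = [0.3636, 0.2727, 0.3636], E[r] = 0.7273, γ^t·E[r] = 0.190664, running G = 3.893481
t=7: π = [0.3636, 0.2727, 0.3636], E[r] = 0.7273, γ^t·E[r] = 0.152522, running G = 4.046004
t=8: π = [0.3636, 0.2727, 0.3636], E[r] = 0.7273, γ^t·E[r] = 0.122016, running G = 4.168020

G = 4.1680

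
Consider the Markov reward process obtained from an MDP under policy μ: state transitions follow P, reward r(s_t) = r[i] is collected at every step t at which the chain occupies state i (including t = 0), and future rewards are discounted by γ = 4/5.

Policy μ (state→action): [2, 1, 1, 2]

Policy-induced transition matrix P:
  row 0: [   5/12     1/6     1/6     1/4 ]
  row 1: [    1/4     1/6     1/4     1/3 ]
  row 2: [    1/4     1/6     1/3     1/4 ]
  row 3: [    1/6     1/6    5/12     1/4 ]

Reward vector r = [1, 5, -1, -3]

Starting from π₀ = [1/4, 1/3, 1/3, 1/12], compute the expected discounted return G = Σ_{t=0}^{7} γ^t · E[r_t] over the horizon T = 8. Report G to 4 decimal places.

G = 1.3914

t=0: π = [0.2500, 0.3333, 0.3333, 0.0833], E[r] = 1.3333, γ^t·E[r] = 1.333333, running G = 1.333333
t=1: π = [0.2847, 0.1667, 0.2708, 0.2778], E[r] = 0.0139, γ^t·E[r] = 0.011111, running G = 1.344444
t=2: π = [0.2743, 0.1667, 0.2951, 0.2639], E[r] = 0.0208, γ^t·E[r] = 0.013333, running G = 1.357778
t=3: π = [0.2737, 0.1667, 0.2957, 0.2639], E[r] = 0.0197, γ^t·E[r] = 0.010074, running G = 1.367852
t=4: π = [0.2736, 0.1667, 0.2958, 0.2639], E[r] = 0.0195, γ^t·E[r] = 0.007980, running G = 1.375832
t=5: π = [0.2736, 0.1667, 0.2958, 0.2639], E[r] = 0.0195, γ^t·E[r] = 0.006374, running G = 1.382206
t=6: π = [0.2736, 0.1667, 0.2958, 0.2639], E[r] = 0.0194, γ^t·E[r] = 0.005098, running G = 1.387303
t=7: π = [0.2736, 0.1667, 0.2958, 0.2639], E[r] = 0.0194, γ^t·E[r] = 0.004078, running G = 1.391381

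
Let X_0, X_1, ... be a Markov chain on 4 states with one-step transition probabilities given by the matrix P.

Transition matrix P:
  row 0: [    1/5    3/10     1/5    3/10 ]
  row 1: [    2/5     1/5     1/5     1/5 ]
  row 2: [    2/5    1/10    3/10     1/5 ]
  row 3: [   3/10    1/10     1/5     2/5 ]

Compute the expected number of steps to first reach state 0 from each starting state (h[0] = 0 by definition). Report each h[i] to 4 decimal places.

First-step conditioning: h[0] = 0; for i ≠ 0, h[i] = 1 + Σ_k P[i][k]·h[k].
  h[1] = 1 + 1/5·h[1] + 1/5·h[2] + 1/5·h[3]
  h[2] = 1 + 1/10·h[1] + 3/10·h[2] + 1/5·h[3]
  h[3] = 1 + 1/10·h[1] + 1/5·h[2] + 2/5·h[3]
Solving the 3×3 linear system over states ≠ 0 gives exactly h = [0, 8/3, 8/3, 3] (h[0] = 0 is the target).

h = [0.0000, 2.6667, 2.6667, 3.0000]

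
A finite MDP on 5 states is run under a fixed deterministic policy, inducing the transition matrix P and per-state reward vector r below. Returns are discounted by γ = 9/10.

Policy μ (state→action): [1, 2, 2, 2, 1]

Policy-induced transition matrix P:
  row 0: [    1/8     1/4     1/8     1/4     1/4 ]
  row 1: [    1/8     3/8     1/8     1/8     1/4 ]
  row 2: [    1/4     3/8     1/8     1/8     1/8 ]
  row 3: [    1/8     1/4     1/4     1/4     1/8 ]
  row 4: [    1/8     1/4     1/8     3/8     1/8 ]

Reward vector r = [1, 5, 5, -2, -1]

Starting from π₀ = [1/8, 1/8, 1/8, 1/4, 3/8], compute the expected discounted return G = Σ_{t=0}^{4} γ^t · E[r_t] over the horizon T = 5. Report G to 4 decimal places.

G = 6.0125

t=0: π = [0.1250, 0.1250, 0.1250, 0.2500, 0.3750], E[r] = 0.5000, γ^t·E[r] = 0.500000, running G = 0.500000
t=1: π = [0.1406, 0.2813, 0.1563, 0.2656, 0.1563], E[r] = 1.6406, γ^t·E[r] = 1.476563, running G = 1.976563
t=2: π = [0.1445, 0.3047, 0.1582, 0.2148, 0.1777], E[r] = 1.8516, γ^t·E[r] = 1.499766, running G = 3.476328
t=3: π = [0.1448, 0.3079, 0.1519, 0.2144, 0.1812], E[r] = 1.8335, γ^t·E[r] = 1.336619, running G = 4.812947
t=4: π = [0.1440, 0.3075, 0.1518, 0.2152, 0.1816], E[r] = 1.8283, γ^t·E[r] = 1.199573, running G = 6.012520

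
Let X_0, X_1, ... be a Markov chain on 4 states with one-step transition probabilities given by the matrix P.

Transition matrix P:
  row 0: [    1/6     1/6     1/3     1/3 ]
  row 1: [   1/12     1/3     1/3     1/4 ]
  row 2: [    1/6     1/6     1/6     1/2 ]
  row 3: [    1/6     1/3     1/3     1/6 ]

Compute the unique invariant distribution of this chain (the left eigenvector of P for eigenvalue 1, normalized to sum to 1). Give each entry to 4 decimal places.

π = [0.1449, 0.2616, 0.2857, 0.3078]

Balance equations π_j = Σ_i π_i·P[i][j]:
  π_0 = 1/6·π_0 + 1/12·π_1 + 1/6·π_2 + 1/6·π_3
  π_1 = 1/6·π_0 + 1/3·π_1 + 1/6·π_2 + 1/3·π_3
  π_2 = 1/3·π_0 + 1/3·π_1 + 1/6·π_2 + 1/3·π_3
  normalize: π_0 + π_1 + π_2 + π_3 = 1
Solving the linear system gives exactly π = [72/497, 130/497, 2/7, 153/497].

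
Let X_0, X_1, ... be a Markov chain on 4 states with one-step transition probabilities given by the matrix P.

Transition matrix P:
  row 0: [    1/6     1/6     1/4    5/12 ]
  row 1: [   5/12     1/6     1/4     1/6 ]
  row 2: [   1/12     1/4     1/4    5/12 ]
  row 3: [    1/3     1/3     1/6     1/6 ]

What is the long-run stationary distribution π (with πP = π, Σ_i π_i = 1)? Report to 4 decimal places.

Balance equations π_j = Σ_i π_i·P[i][j]:
  π_0 = 1/6·π_0 + 5/12·π_1 + 1/12·π_2 + 1/3·π_3
  π_1 = 1/6·π_0 + 1/6·π_1 + 1/4·π_2 + 1/3·π_3
  π_2 = 1/4·π_0 + 1/4·π_1 + 1/4·π_2 + 1/6·π_3
  normalize: π_0 + π_1 + π_2 + π_3 = 1
Solving the linear system gives exactly π = [566/2229, 520/2229, 168/743, 213/743].

π = [0.2539, 0.2333, 0.2261, 0.2867]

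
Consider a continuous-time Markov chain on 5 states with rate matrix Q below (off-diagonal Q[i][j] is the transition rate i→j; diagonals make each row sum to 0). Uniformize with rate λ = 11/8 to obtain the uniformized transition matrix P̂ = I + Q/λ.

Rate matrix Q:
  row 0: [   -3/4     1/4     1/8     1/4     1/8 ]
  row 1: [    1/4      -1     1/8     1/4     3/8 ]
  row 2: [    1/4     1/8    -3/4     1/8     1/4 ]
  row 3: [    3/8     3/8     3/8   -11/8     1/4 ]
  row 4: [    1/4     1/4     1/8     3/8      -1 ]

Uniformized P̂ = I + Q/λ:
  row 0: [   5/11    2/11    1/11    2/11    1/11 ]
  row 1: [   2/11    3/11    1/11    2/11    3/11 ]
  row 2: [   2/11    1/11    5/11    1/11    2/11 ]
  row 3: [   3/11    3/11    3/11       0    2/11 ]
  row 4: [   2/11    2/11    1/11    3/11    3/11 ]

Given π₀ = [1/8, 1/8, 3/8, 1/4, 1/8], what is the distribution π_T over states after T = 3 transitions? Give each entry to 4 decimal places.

t=0: π = [0.1250, 0.1250, 0.3750, 0.2500, 0.1250]
t=1: π = [0.2386, 0.1818, 0.2727, 0.1136, 0.1932]
t=2: π = [0.2572, 0.1839, 0.2107, 0.1539, 0.1942]
t=3: π = [0.2660, 0.1934, 0.1955, 0.1523, 0.1928]

π = [0.2660, 0.1934, 0.1955, 0.1523, 0.1928]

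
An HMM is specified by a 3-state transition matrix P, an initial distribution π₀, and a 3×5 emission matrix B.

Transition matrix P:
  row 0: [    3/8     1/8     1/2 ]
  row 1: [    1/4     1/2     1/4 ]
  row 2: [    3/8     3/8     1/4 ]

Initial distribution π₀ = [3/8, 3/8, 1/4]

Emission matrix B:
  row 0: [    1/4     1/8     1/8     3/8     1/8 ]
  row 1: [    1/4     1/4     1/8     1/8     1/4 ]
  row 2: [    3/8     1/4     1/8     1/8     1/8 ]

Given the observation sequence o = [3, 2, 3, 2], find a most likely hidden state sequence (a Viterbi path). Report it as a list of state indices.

t=0: δ = [1.406e-01, 4.688e-02, 3.125e-02]  (obs o_0=3)
t=1: δ = [6.592e-03, 2.930e-03, 8.789e-03]  ψ = [0, 1, 0]  (obs o_1=2)
t=2: δ = [1.236e-03, 4.120e-04, 4.120e-04]  ψ = [2, 2, 0]  (obs o_2=3)
t=3: δ = [5.794e-05, 2.575e-05, 7.725e-05]  ψ = [0, 1, 0]  (obs o_3=2)
backtrack: best end state = 2; path = [0, 2, 0, 2]

path = [0, 2, 0, 2]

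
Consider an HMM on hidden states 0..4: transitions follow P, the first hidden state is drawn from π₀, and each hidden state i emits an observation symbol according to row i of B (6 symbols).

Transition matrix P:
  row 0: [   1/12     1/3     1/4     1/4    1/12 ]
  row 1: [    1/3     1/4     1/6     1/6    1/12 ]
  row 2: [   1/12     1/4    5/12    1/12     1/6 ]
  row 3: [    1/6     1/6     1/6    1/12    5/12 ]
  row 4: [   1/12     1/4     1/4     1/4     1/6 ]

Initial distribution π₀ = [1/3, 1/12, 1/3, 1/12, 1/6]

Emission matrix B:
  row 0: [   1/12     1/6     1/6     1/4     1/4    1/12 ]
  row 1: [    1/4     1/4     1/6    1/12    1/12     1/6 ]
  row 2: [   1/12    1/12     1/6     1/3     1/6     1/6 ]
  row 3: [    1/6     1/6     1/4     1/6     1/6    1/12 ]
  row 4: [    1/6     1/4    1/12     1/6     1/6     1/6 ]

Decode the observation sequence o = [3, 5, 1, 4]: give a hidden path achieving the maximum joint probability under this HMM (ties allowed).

path = [2, 2, 1, 0]

t=0: δ = [8.333e-02, 6.944e-03, 1.111e-01, 1.389e-02, 2.778e-02]  (obs o_0=3)
t=1: δ = [7.716e-04, 4.630e-03, 7.716e-03, 1.736e-03, 3.086e-03]  ψ = [2, 0, 2, 0, 2]  (obs o_1=5)
t=2: δ = [2.572e-04, 4.823e-04, 2.679e-04, 1.286e-04, 3.215e-04]  ψ = [1, 2, 2, 1, 2]  (obs o_2=1)
t=3: δ = [4.019e-05, 1.005e-05, 1.861e-05, 1.340e-05, 8.931e-06]  ψ = [1, 1, 2, 1, 3]  (obs o_3=4)
backtrack: best end state = 0; path = [2, 2, 1, 0]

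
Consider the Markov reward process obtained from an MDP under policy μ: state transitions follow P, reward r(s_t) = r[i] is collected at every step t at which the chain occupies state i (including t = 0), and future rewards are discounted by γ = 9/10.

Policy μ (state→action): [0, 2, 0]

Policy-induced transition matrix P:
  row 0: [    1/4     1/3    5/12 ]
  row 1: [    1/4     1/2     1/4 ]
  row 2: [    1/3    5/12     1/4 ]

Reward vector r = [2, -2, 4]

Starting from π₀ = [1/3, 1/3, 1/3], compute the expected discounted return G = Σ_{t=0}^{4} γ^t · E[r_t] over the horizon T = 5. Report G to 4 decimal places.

G = 4.1061

t=0: π = [0.3333, 0.3333, 0.3333], E[r] = 1.3333, γ^t·E[r] = 1.333333, running G = 1.333333
t=1: π = [0.2778, 0.4167, 0.3056], E[r] = 0.9444, γ^t·E[r] = 0.850000, running G = 2.183333
t=2: π = [0.2755, 0.4282, 0.2963], E[r] = 0.8796, γ^t·E[r] = 0.712500, running G = 2.895833
t=3: π = [0.2747, 0.4294, 0.2959], E[r] = 0.8742, γ^t·E[r] = 0.637313, running G = 3.533146
t=4: π = [0.2747, 0.4296, 0.2958], E[r] = 0.8733, γ^t·E[r] = 0.572991, running G = 4.106136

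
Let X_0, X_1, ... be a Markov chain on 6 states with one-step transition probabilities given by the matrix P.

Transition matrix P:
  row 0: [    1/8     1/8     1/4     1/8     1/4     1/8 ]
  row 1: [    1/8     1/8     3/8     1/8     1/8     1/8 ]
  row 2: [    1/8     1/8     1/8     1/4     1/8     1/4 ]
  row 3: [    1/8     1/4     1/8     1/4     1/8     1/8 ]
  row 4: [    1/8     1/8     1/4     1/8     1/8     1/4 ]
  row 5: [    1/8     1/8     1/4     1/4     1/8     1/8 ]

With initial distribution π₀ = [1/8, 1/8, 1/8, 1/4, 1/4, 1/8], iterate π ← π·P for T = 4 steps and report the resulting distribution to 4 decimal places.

π = [0.1250, 0.1498, 0.2169, 0.1981, 0.1406, 0.1696]

t=0: π = [0.1250, 0.1250, 0.1250, 0.2500, 0.2500, 0.1250]
t=1: π = [0.1250, 0.1563, 0.2188, 0.1875, 0.1406, 0.1719]
t=2: π = [0.1250, 0.1484, 0.2188, 0.1973, 0.1406, 0.1699]
t=3: π = [0.1250, 0.1497, 0.2166, 0.1982, 0.1406, 0.1699]
t=4: π = [0.1250, 0.1498, 0.2169, 0.1981, 0.1406, 0.1696]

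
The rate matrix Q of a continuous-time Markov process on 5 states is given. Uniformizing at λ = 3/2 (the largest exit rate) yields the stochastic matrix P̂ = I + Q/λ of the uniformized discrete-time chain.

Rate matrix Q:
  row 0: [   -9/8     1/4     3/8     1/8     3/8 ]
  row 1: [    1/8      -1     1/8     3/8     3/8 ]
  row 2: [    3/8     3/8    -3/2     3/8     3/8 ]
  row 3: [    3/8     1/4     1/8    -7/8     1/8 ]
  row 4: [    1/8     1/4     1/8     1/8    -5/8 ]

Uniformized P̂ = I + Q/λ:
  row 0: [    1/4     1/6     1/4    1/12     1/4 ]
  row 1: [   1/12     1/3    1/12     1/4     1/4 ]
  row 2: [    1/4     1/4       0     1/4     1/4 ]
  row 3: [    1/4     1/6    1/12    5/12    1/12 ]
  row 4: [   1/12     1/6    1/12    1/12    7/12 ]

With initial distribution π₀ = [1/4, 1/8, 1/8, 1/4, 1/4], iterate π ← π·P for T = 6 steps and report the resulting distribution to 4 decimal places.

π = [0.1610, 0.2102, 0.1017, 0.2031, 0.3240]

t=0: π = [0.2500, 0.1250, 0.1250, 0.2500, 0.2500]
t=1: π = [0.1875, 0.1979, 0.1146, 0.2083, 0.2917]
t=2: π = [0.1684, 0.2092, 0.1050, 0.2049, 0.3125]
t=3: π = [0.1630, 0.2103, 0.1026, 0.2040, 0.3200]
t=4: π = [0.1616, 0.2103, 0.1020, 0.2035, 0.3227]
t=5: π = [0.1612, 0.2102, 0.1018, 0.2032, 0.3236]
t=6: π = [0.1610, 0.2102, 0.1017, 0.2031, 0.3240]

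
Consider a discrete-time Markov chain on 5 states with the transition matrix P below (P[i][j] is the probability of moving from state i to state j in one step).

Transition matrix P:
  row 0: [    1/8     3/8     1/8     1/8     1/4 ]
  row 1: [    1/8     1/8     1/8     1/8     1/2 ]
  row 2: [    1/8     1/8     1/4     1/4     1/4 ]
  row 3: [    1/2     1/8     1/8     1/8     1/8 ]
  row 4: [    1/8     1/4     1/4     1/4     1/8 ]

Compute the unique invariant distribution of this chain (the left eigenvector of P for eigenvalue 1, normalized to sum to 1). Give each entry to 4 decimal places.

Balance equations π_j = Σ_i π_i·P[i][j]:
  π_0 = 1/8·π_0 + 1/8·π_1 + 1/8·π_2 + 1/2·π_3 + 1/8·π_4
  π_1 = 3/8·π_0 + 1/8·π_1 + 1/8·π_2 + 1/8·π_3 + 1/4·π_4
  π_2 = 1/8·π_0 + 1/8·π_1 + 1/4·π_2 + 1/8·π_3 + 1/4·π_4
  π_3 = 1/8·π_0 + 1/8·π_1 + 1/4·π_2 + 1/8·π_3 + 1/4·π_4
  normalize: π_0 + π_1 + π_2 + π_3 + π_4 = 1
Solving the linear system gives exactly π = [127/662, 135/662, 59/331, 59/331, 82/331].

π = [0.1918, 0.2039, 0.1782, 0.1782, 0.2477]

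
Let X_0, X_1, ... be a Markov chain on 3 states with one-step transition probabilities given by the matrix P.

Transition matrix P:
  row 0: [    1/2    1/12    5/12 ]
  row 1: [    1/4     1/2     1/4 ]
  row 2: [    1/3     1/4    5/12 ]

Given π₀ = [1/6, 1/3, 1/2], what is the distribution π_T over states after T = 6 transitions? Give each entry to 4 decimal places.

t=0: π = [0.1667, 0.3333, 0.5000]
t=1: π = [0.3333, 0.3056, 0.3611]
t=2: π = [0.3634, 0.2708, 0.3657]
t=3: π = [0.3713, 0.2571, 0.3715]
t=4: π = [0.3738, 0.2524, 0.3738]
t=5: π = [0.3746, 0.2508, 0.3746]
t=6: π = [0.3749, 0.2503, 0.3749]

π = [0.3749, 0.2503, 0.3749]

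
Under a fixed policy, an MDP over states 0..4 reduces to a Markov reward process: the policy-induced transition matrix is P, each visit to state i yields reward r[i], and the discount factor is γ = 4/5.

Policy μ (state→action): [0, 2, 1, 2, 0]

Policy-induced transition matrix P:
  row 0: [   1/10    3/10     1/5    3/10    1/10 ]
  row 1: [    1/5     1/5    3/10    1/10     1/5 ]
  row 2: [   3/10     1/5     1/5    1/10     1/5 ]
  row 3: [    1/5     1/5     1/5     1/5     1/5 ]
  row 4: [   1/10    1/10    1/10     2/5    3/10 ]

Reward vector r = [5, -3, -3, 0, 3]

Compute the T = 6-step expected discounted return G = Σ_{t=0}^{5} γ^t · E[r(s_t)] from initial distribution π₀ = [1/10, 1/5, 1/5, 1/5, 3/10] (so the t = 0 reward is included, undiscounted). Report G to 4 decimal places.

G = 1.1749

t=0: π = [0.1000, 0.2000, 0.2000, 0.2000, 0.3000], E[r] = 0.2000, γ^t·E[r] = 0.200000, running G = 0.200000
t=1: π = [0.1800, 0.1800, 0.1900, 0.2300, 0.2200], E[r] = 0.4500, γ^t·E[r] = 0.360000, running G = 0.560000
t=2: π = [0.1790, 0.1960, 0.1960, 0.2250, 0.2040], E[r] = 0.3310, γ^t·E[r] = 0.211840, running G = 0.771840
t=3: π = [0.1813, 0.1975, 0.1992, 0.2195, 0.2025], E[r] = 0.3239, γ^t·E[r] = 0.165837, running G = 0.937677
t=4: π = [0.1815, 0.1979, 0.1995, 0.2190, 0.2021], E[r] = 0.3219, γ^t·E[r] = 0.131858, running G = 1.069535
t=5: π = [0.1816, 0.1979, 0.1996, 0.2188, 0.2021], E[r] = 0.3215, γ^t·E[r] = 0.105362, running G = 1.174897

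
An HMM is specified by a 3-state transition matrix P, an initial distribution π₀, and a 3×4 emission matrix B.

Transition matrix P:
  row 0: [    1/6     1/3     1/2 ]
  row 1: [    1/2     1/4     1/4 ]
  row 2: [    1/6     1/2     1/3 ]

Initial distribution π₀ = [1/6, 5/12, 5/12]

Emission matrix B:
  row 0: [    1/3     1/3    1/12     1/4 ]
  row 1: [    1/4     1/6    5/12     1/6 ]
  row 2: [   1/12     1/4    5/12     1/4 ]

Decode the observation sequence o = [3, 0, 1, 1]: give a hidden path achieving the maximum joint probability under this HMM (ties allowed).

t=0: δ = [4.167e-02, 6.944e-02, 1.042e-01]  (obs o_0=3)
t=1: δ = [1.157e-02, 1.302e-02, 2.894e-03]  ψ = [1, 2, 2]  (obs o_1=0)
t=2: δ = [2.170e-03, 6.430e-04, 1.447e-03]  ψ = [1, 0, 0]  (obs o_2=1)
t=3: δ = [1.206e-04, 1.206e-04, 2.713e-04]  ψ = [0, 0, 0]  (obs o_3=1)
backtrack: best end state = 2; path = [2, 1, 0, 2]

path = [2, 1, 0, 2]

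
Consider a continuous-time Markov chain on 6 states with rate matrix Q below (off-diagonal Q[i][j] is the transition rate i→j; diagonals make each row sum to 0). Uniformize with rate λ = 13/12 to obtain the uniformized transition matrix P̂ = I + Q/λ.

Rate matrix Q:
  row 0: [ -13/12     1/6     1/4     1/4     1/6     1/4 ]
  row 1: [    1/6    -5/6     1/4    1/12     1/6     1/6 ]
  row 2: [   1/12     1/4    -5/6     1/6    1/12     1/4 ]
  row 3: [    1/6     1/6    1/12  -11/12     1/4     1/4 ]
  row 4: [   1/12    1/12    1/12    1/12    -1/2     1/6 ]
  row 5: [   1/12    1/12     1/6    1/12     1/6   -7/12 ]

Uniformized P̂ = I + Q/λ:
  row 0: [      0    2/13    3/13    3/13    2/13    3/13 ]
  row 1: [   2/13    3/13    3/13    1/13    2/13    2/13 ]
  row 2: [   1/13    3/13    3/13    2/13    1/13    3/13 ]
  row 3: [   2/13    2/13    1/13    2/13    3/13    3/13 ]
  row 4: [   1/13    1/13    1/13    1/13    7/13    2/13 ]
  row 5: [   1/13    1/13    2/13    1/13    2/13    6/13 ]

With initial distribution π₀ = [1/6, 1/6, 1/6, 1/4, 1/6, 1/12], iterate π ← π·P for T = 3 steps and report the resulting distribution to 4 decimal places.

π = [0.0897, 0.1393, 0.1571, 0.1121, 0.2421, 0.2597]

t=0: π = [0.1667, 0.1667, 0.1667, 0.2500, 0.1667, 0.0833]
t=1: π = [0.0962, 0.1603, 0.1603, 0.1346, 0.2244, 0.2244]
t=2: π = [0.0922, 0.1440, 0.1583, 0.1144, 0.2382, 0.2530]
t=3: π = [0.0897, 0.1393, 0.1571, 0.1121, 0.2421, 0.2597]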